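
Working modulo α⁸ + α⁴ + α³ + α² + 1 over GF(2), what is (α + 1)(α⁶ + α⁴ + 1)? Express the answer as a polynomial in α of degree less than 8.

α^7 + α^6 + α^5 + α^4 + α + 1

Multiply in GF(2)[α]: (α + 1)·(α⁶ + α⁴ + 1) = α⁷ + α⁶ + α⁵ + α⁴ + α + 1.
Reduced: α⁷ + α⁶ + α⁵ + α⁴ + α + 1.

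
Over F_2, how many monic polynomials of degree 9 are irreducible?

56

The number of monic irreducibles of degree 9 over GF(2) is (1/9)·Σ_{d∣9} μ(9/d) 2^d.
Divisors of 9: 1, 3, 9; μ(9/d) for each: 0, -1, 1.
Σ = − 2^3 + 2^9 = 504.
N = 504/9 = 56.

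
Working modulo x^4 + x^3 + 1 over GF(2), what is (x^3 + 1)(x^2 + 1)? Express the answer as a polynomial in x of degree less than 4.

Multiply in GF(2)[x]: (x^3 + 1)·(x^2 + 1) = x^5 + x^3 + x^2 + 1.
Reduce using x^4 ≡ x^3 + 1 (mod x^4 + x^3 + 1).
Reduced: x^2 + x.

x^2 + x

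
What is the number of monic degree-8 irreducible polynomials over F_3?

810

The number of monic irreducibles of degree 8 over GF(3) is (1/8)·Σ_{d∣8} μ(8/d) 3^d.
Divisors of 8: 1, 2, 4, 8; μ(8/d) for each: 0, 0, -1, 1.
Σ = − 3^4 + 3^8 = 6480.
N = 6480/8 = 810.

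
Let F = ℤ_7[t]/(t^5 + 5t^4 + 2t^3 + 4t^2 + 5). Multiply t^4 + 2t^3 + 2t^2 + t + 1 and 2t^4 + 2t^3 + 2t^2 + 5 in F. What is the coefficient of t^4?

3

Multiply in ℤ_7[t]: (t^4 + 2t^3 + 2t^2 + t + 1)·(2t^4 + 2t^3 + 2t^2 + 5) = 2t^8 + 6t^7 + 3t^6 + 3t^5 + 6t^4 + 5t^2 + 5t + 5.
Reduce using t^5 ≡ 2t^4 + 5t^3 + 3t^2 + 2 (mod t^5 + 5t^4 + 2t^3 + 4t^2 + 5).
Reduced: 3t^4 + t^2 + t + 3.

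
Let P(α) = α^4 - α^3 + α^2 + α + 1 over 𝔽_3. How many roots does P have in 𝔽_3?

2

Evaluate at each of the 3 elements of 𝔽_3:
P(0) = 1; P(1) = 0 → root; P(2) = 0 → root.
Roots: {1, 2}.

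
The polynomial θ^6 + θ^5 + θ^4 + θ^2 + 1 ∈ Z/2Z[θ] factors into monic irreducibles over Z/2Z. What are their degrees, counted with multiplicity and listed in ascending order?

Write g(θ) = θ^6 + θ^5 + θ^4 + θ^2 + 1.
Roots in Z/2Z: g(0) = 1; g(1) = 1.
Complete factorization: g(θ) = (θ^6 + θ^5 + θ^4 + θ^2 + 1).
Factor degrees with multiplicity: 6 = 6.

6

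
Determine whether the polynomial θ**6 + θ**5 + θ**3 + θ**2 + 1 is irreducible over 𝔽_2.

Yes

Write h(θ) = θ**6 + θ**5 + θ**3 + θ**2 + 1.
Check for roots in 𝔽_2: h(0) = 1; h(1) = 1.
No roots, so no linear factors.
Monic irreducibles of degree 2 over GF(2): θ**2 + θ + 1.
None of them divide h (all give nonzero remainder).
Monic irreducibles of degree 3 over GF(2): θ**3 + θ + 1, θ**3 + θ**2 + 1.
None of them divide h (all give nonzero remainder).
No irreducible factor of degree ≤ 3 exists, so h is irreducible over GF(2).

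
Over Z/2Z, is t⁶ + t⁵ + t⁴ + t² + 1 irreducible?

Yes

Write P(t) = t⁶ + t⁵ + t⁴ + t² + 1.
Check for roots in Z/2Z: P(0) = 1; P(1) = 1.
No roots, so no linear factors.
Monic irreducibles of degree 2 over GF(2): t² + t + 1.
None of them divide P (all give nonzero remainder).
Monic irreducibles of degree 3 over GF(2): t³ + t + 1, t³ + t² + 1.
None of them divide P (all give nonzero remainder).
No irreducible factor of degree ≤ 3 exists, so P is irreducible over GF(2).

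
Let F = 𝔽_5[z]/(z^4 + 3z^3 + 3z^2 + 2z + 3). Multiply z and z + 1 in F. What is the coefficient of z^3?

Multiply in 𝔽_5[z]: (z)·(z + 1) = z^2 + z.
Reduced: z^2 + z.

0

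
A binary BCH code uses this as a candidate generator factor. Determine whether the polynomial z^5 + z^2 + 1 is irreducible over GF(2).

Yes

Write g(z) = z^5 + z^2 + 1.
Check for roots in GF(2): g(0) = 1; g(1) = 1.
No roots, so no linear factors.
Monic irreducibles of degree 2 over GF(2): z^2 + z + 1.
None of them divide g (all give nonzero remainder).
No irreducible factor of degree ≤ 2 exists, so g is irreducible over GF(2).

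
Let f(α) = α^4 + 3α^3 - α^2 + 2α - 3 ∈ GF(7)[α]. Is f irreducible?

Yes

Check for roots in GF(7): f(0) = 4; f(1) = 2; f(2) = 2; f(3) = 2; f(4) = 3; f(5) = 2; f(6) = 6.
No roots, so no linear factors.
Degree-2 irreducible divisors: test the 21 monic irreducibles of degree 2 over GF(7).
None of them divide f (all give nonzero remainder).
No irreducible factor of degree ≤ 2 exists, so f is irreducible over GF(7).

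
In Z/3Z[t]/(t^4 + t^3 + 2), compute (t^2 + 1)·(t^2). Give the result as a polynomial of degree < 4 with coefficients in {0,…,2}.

2t^3 + t^2 + 1

Multiply in Z/3Z[t]: (t^2 + 1)·(t^2) = t^4 + t^2.
Reduce using t^4 ≡ 2t^3 + 1 (mod t^4 + t^3 + 2).
Reduced: 2t^3 + t^2 + 1.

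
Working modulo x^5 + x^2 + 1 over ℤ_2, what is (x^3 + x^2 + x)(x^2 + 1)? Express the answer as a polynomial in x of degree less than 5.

Multiply in ℤ_2[x]: (x^3 + x^2 + x)·(x^2 + 1) = x^5 + x^4 + x^2 + x.
Reduce using x^5 ≡ x^2 + 1 (mod x^5 + x^2 + 1).
Reduced: x^4 + x + 1.

x^4 + x + 1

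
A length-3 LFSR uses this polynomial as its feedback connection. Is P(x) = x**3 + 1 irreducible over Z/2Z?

No

Check for roots in Z/2Z: P(0) = 1; P(1) = 0 → root.
P(1) = 0, so (x − 1) divides P(x); P is reducible.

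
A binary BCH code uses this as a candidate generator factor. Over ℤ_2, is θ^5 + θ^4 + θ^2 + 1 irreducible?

No

Write h(θ) = θ^5 + θ^4 + θ^2 + 1.
Check for roots in ℤ_2: h(0) = 1; h(1) = 0 → root.
h(1) = 0, so (θ − 1) divides h(θ); h is reducible.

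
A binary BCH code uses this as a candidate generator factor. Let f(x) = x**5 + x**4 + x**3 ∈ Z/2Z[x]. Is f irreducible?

No

Check for roots in Z/2Z: f(0) = 0 → root; f(1) = 1.
f(0) = 0, so (x) divides f(x); f is reducible.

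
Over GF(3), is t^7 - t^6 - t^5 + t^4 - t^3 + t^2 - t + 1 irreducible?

Write m(t) = t^7 - t^6 - t^5 + t^4 - t^3 + t^2 - t + 1.
Check for roots in GF(3): m(0) = 1; m(1) = 0 → root; m(2) = 1.
m(1) = 0, so (t − 1) divides m(t); m is reducible.

No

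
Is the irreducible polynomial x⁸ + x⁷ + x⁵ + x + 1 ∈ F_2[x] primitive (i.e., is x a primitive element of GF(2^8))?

No

Write f(x) = x⁸ + x⁷ + x⁵ + x + 1.
|GF(2^8)^×| = 2^8 − 1 = 255. Prime factorization: 255 = 3·5·17.
f is primitive ⇔ x has order 255 in GF(2)[x]/(f), i.e. x^(255/q) ≠ 1 for each prime q | 255.
x^(85) mod f = 1
x^(51) mod f = x⁶ + x⁴ + x³ + x.
x^(15) mod f = x⁵ + x⁴ + x³.
Since x^(85) = 1, the order of x divides 85 < 255; not primitive.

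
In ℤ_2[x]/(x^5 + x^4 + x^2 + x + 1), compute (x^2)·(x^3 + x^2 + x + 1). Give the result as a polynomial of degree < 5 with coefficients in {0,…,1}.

x^3 + x + 1

Multiply in ℤ_2[x]: (x^2)·(x^3 + x^2 + x + 1) = x^5 + x^4 + x^3 + x^2.
Reduce using x^5 ≡ x^4 + x^2 + x + 1 (mod x^5 + x^4 + x^2 + x + 1).
Reduced: x^3 + x + 1.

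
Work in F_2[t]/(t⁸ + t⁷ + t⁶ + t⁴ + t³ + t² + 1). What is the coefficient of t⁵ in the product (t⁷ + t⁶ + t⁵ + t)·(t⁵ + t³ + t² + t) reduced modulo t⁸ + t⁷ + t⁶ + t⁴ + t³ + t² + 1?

Multiply in F_2[t]: (t⁷ + t⁶ + t⁵ + t)·(t⁵ + t³ + t² + t) = t¹² + t¹¹ + t⁸ + t⁴ + t³ + t².
Reduce using t⁸ ≡ t⁷ + t⁶ + t⁴ + t³ + t² + 1 (mod t⁸ + t⁷ + t⁶ + t⁴ + t³ + t² + 1).
Reduced: t.

0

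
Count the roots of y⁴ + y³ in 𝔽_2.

Write P(y) = y⁴ + y³.
Evaluate at each of the 2 elements of 𝔽_2:
P(0) = 0 → root; P(1) = 0 → root.
Roots: {0, 1}.

2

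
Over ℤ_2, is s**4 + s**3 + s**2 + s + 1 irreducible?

Write h(s) = s**4 + s**3 + s**2 + s + 1.
Check for roots in ℤ_2: h(0) = 1; h(1) = 1.
No roots, so no linear factors.
Monic irreducibles of degree 2 over GF(2): s**2 + s + 1.
None of them divide h (all give nonzero remainder).
No irreducible factor of degree ≤ 2 exists, so h is irreducible over GF(2).

Yes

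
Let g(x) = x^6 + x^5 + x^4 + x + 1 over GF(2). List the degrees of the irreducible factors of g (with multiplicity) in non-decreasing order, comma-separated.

6

Roots in GF(2): g(0) = 1; g(1) = 1.
Complete factorization: g(x) = (x^6 + x^5 + x^4 + x + 1).
Factor degrees with multiplicity: 6 = 6.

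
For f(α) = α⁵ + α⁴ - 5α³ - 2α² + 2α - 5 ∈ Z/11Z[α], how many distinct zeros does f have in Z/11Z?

1

Evaluate at each of the 11 elements of Z/11Z:
f(0) = 6; f(1) = 3; f(2) = 10; f(3) = 7; f(4) = 7; f(5) = 0 → root; f(6) = 7; f(7) = 2; f(8) = 10; f(9) = 7; f(10) = 7.
Roots: {5}.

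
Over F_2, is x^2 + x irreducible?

Write h(x) = x^2 + x.
Check for roots in F_2: h(0) = 0 → root; h(1) = 0 → root.
h(0) = 0, so (x) divides h(x); h is reducible.

No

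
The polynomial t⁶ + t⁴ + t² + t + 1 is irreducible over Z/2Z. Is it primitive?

No

Write f(t) = t⁶ + t⁴ + t² + t + 1.
|GF(2^6)^×| = 2^6 − 1 = 63. Prime factorization: 63 = 3^2·7.
f is primitive ⇔ t has order 63 in GF(2)[t]/(f), i.e. t^(63/q) ≠ 1 for each prime q | 63.
t^(21) mod f = 1
t^(9) mod f = t⁴ + t² + t.
Since t^(21) = 1, the order of t divides 21 < 63; not primitive.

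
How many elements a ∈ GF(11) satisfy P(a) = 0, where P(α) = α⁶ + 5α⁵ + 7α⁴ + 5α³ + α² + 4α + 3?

2

Evaluate at each of the 11 elements of GF(11):
P(0) = 3; P(1) = 4; P(2) = 6; P(3) = 8; P(4) = 0 → root; P(5) = 9; P(6) = 7; P(7) = 0 → root; P(8) = 1; P(9) = 8; P(10) = 9.
Roots: {4, 7}.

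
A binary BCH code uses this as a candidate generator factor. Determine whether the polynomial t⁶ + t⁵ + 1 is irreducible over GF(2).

Write g(t) = t⁶ + t⁵ + 1.
Check for roots in GF(2): g(0) = 1; g(1) = 1.
No roots, so no linear factors.
Monic irreducibles of degree 2 over GF(2): t² + t + 1.
None of them divide g (all give nonzero remainder).
Monic irreducibles of degree 3 over GF(2): t³ + t + 1, t³ + t² + 1.
None of them divide g (all give nonzero remainder).
No irreducible factor of degree ≤ 3 exists, so g is irreducible over GF(2).

Yes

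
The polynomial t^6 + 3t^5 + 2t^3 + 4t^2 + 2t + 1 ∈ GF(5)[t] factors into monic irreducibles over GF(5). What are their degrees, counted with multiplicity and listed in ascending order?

1, 2, 3

Write g(t) = t^6 + 3t^5 + 2t^3 + 4t^2 + 2t + 1.
Roots in GF(5): g(0) = 1; g(1) = 3; g(2) = 2; g(3) = 0 → root; g(4) = 4.
Linear factors from roots: (t + 2).
Complete factorization: g(t) = (t + 2)·(t^2 + 2)·(t^3 + t^2 + t + 4).
Factor degrees with multiplicity: 1 + 2 + 3 = 6.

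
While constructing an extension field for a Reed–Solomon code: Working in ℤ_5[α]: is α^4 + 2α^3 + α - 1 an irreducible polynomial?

Yes

Write g(α) = α^4 + 2α^3 + α - 1.
Check for roots in ℤ_5: g(0) = 4; g(1) = 3; g(2) = 3; g(3) = 2; g(4) = 2.
No roots, so no linear factors.
Degree-2 irreducible divisors: test the 10 monic irreducibles of degree 2 over GF(5).
None of them divide g (all give nonzero remainder).
No irreducible factor of degree ≤ 2 exists, so g is irreducible over GF(5).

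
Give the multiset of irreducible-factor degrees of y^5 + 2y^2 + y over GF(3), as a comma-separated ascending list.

Write g(y) = y^5 + 2y^2 + y.
Roots in GF(3): g(0) = 0 → root; g(1) = 1; g(2) = 0 → root.
Linear factors from roots: (y), (y + 1).
Complete factorization: g(y) = (y)·(y + 1)·(y^3 + 2y^2 + y + 1).
Factor degrees with multiplicity: 1 + 1 + 3 = 5.

1, 1, 3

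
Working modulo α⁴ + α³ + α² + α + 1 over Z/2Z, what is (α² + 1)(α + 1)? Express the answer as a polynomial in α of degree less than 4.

α^3 + α^2 + α + 1

Multiply in Z/2Z[α]: (α² + 1)·(α + 1) = α³ + α² + α + 1.
Reduced: α³ + α² + α + 1.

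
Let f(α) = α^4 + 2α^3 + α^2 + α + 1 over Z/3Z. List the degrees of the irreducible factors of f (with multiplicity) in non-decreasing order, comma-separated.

Roots in Z/3Z: f(0) = 1; f(1) = 0 → root; f(2) = 0 → root.
Linear factors from roots: (α + 2), (α + 1).
Complete factorization: f(α) = (α + 1)·(α + 2)·(α^2 + 2α + 2).
Factor degrees with multiplicity: 1 + 1 + 2 = 4.

1, 1, 2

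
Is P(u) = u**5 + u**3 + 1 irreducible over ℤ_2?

Check for roots in ℤ_2: P(0) = 1; P(1) = 1.
No roots, so no linear factors.
Monic irreducibles of degree 2 over GF(2): u**2 + u + 1.
None of them divide P (all give nonzero remainder).
No irreducible factor of degree ≤ 2 exists, so P is irreducible over GF(2).

Yes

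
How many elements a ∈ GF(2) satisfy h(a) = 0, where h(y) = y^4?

Evaluate at each of the 2 elements of GF(2):
h(0) = 0 → root; h(1) = 1.
Roots: {0}.

1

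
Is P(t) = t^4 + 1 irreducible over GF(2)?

No

Check for roots in GF(2): P(0) = 1; P(1) = 0 → root.
P(1) = 0, so (t − 1) divides P(t); P is reducible.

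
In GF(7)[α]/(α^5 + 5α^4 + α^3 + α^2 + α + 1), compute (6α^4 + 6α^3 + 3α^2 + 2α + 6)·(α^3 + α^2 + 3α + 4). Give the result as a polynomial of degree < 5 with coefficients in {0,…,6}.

Multiply in GF(7)[α]: (6α^4 + 6α^3 + 3α^2 + 2α + 6)·(α^3 + α^2 + 3α + 4) = 6α^7 + 5α^6 + 6α^5 + 5α^4 + 6α^3 + 3α^2 + 5α + 3.
Reduce using α^5 ≡ 2α^4 + 6α^3 + 6α^2 + 6α + 6 (mod α^5 + 5α^4 + α^3 + α^2 + α + 1).
Reduced: α^4 + 5α^3 + 2α^2 + 3α + 4.

α^4 + 5α^3 + 2α^2 + 3α + 4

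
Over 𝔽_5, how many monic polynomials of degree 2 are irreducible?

10

Gauss's count: N_{5}(2) = (1/2) Σ_{d|2} μ(2/d)·5^d.
Divisors of 2: 1, 2; μ(2/d) for each: -1, 1.
Σ = − 5^1 + 5^2 = 20.
N = 20/2 = 10.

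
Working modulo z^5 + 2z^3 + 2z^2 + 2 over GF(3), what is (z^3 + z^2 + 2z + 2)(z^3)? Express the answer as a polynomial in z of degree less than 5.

z^3 + z^2 + z + 1

Multiply in GF(3)[z]: (z^3 + z^2 + 2z + 2)·(z^3) = z^6 + z^5 + 2z^4 + 2z^3.
Reduce using z^5 ≡ z^3 + z^2 + 1 (mod z^5 + 2z^3 + 2z^2 + 2).
Reduced: z^3 + z^2 + z + 1.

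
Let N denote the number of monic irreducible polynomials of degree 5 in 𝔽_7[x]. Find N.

3360

By the necklace-counting formula, N_7(5) = (1/5) Σ_{d|5} μ(5/d)·7^d.
Divisors of 5: 1, 5; μ(5/d) for each: -1, 1.
Σ = − 7^1 + 7^5 = 16800.
N = 16800/5 = 3360.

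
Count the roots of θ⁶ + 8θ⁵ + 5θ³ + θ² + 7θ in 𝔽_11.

Write P(θ) = θ⁶ + 8θ⁵ + 5θ³ + θ² + 7θ.
Evaluate at each of the 11 elements of 𝔽_11:
P(0) = 0 → root; P(1) = 0 → root; P(2) = 4; P(3) = 0 → root; P(4) = 2; P(5) = 5; P(6) = 0 → root; P(7) = 5; P(8) = 2; P(9) = 0 → root; P(10) = 4.
Roots: {0, 1, 3, 6, 9}.

5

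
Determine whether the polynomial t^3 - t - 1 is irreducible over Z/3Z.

Write P(t) = t^3 - t - 1.
Check for roots in Z/3Z: P(0) = 2; P(1) = 2; P(2) = 2.
No roots. A degree-3 polynomial over a field with no linear factor is irreducible.

Yes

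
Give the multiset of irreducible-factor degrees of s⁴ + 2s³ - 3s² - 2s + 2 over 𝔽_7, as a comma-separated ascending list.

Write h(s) = s⁴ + 2s³ - 3s² - 2s + 2.
Linear factors from roots: (s - 1), (s + 1).
Complete factorization: h(s) = (s + 1)·(s - 1)·(s² + 2s - 2).
Factor degrees with multiplicity: 1 + 1 + 2 = 4.

1, 1, 2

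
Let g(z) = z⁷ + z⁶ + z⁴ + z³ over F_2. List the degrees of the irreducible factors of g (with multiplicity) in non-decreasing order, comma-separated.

1, 1, 1, 1, 1, 2

Roots in F_2: g(0) = 0 → root; g(1) = 0 → root.
Linear factors from roots: (z), (z + 1).
Complete factorization: g(z) = (z + 1)^2·(z)^3·(z² + z + 1).
Factor degrees with multiplicity: 1 + 1 + 1 + 1 + 1 + 2 = 7.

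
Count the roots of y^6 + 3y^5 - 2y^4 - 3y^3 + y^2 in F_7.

Write h(y) = y^6 + 3y^5 - 2y^4 - 3y^3 + y^2.
Evaluate at each of the 7 elements of F_7:
h(0) = 0 → root; h(1) = 0 → root; h(2) = 3; h(3) = 6; h(4) = 5; h(5) = 6; h(6) = 0 → root.
Roots: {0, 1, 6}.

3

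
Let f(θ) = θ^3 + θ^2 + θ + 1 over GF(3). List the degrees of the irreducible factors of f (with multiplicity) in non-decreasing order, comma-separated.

Roots in GF(3): f(0) = 1; f(1) = 1; f(2) = 0 → root.
Linear factors from roots: (θ + 1).
Complete factorization: f(θ) = (θ + 1)·(θ^2 + 1).
Factor degrees with multiplicity: 1 + 2 = 3.

1, 2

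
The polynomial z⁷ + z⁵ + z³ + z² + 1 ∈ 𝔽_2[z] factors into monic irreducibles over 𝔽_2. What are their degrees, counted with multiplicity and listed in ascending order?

Write h(z) = z⁷ + z⁵ + z³ + z² + 1.
Roots in 𝔽_2: h(0) = 1; h(1) = 1.
Complete factorization: h(z) = (z³ + z + 1)·(z⁴ + z + 1).
Factor degrees with multiplicity: 3 + 4 = 7.

3, 4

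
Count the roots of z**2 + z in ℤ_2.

Write P(z) = z**2 + z.
Evaluate at each of the 2 elements of ℤ_2:
P(0) = 0 → root; P(1) = 0 → root.
Roots: {0, 1}.

2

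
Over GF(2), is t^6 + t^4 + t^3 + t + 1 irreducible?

Write h(t) = t^6 + t^4 + t^3 + t + 1.
Check for roots in GF(2): h(0) = 1; h(1) = 1.
No roots, so no linear factors.
Monic irreducibles of degree 2 over GF(2): t^2 + t + 1.
None of them divide h (all give nonzero remainder).
Monic irreducibles of degree 3 over GF(2): t^3 + t + 1, t^3 + t^2 + 1.
None of them divide h (all give nonzero remainder).
No irreducible factor of degree ≤ 3 exists, so h is irreducible over GF(2).

Yes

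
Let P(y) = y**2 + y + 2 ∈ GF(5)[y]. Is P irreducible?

Yes

Check for roots in GF(5): P(0) = 2; P(1) = 4; P(2) = 3; P(3) = 4; P(4) = 2.
No roots. A degree-2 polynomial over a field with no linear factor is irreducible.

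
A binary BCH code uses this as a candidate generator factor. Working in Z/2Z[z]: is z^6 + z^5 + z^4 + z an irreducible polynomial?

Write g(z) = z^6 + z^5 + z^4 + z.
Check for roots in Z/2Z: g(0) = 0 → root; g(1) = 0 → root.
g(0) = 0, so (z) divides g(z); g is reducible.

No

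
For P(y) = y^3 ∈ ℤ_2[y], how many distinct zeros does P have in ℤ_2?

Evaluate at each of the 2 elements of ℤ_2:
P(0) = 0 → root; P(1) = 1.
Roots: {0}.

1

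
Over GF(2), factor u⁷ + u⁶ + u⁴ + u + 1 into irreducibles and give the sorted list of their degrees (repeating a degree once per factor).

7

Write h(u) = u⁷ + u⁶ + u⁴ + u + 1.
Roots in GF(2): h(0) = 1; h(1) = 1.
Complete factorization: h(u) = (u⁷ + u⁶ + u⁴ + u + 1).
Factor degrees with multiplicity: 7 = 7.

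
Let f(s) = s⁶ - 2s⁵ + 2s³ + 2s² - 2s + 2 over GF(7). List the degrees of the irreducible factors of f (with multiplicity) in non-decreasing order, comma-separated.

1, 1, 2, 2

Linear factors from roots: (s + 2), (s + 1).
Complete factorization: f(s) = (s + 1)·(s + 2)·(s² - 3)·(s² + 2s + 2).
Factor degrees with multiplicity: 1 + 1 + 2 + 2 = 6.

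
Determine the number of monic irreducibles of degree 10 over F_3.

Gauss's count: N_{3}(10) = (1/10) Σ_{d|10} μ(10/d)·3^d.
Divisors of 10: 1, 2, 5, 10; μ(10/d) for each: 1, -1, -1, 1.
Σ = 3^1 − 3^2 − 3^5 + 3^10 = 58800.
N = 58800/10 = 5880.

5880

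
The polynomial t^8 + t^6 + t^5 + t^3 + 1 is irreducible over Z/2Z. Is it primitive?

Yes

Write f(t) = t^8 + t^6 + t^5 + t^3 + 1.
|GF(2^8)^×| = 2^8 − 1 = 255. Prime factorization: 255 = 3·5·17.
f is primitive ⇔ t has order 255 in GF(2)[t]/(f), i.e. t^(255/q) ≠ 1 for each prime q | 255.
t^(85) mod f = t^6 + t^5 + t^4 + t^3 + t^2 + t + 1.
t^(51) mod f = t^6 + t^5 + t^4 + t^3.
t^(15) mod f = t^7 + t^5 + t^4 + t^2 + 1.
None equal 1, so t has full order 255; f is primitive.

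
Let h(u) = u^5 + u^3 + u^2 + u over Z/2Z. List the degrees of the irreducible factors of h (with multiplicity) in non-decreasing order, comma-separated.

Roots in Z/2Z: h(0) = 0 → root; h(1) = 0 → root.
Linear factors from roots: (u), (u + 1).
Complete factorization: h(u) = (u)·(u + 1)·(u^3 + u^2 + 1).
Factor degrees with multiplicity: 1 + 1 + 3 = 5.

1, 1, 3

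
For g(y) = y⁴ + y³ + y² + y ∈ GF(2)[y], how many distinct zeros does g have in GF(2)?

Evaluate at each of the 2 elements of GF(2):
g(0) = 0 → root; g(1) = 0 → root.
Roots: {0, 1}.

2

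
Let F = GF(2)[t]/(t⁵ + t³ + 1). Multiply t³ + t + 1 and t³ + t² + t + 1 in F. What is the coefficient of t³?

0

Multiply in GF(2)[t]: (t³ + t + 1)·(t³ + t² + t + 1) = t⁶ + t⁵ + t³ + 1.
Reduce using t⁵ ≡ t³ + 1 (mod t⁵ + t³ + 1).
Reduced: t⁴ + t.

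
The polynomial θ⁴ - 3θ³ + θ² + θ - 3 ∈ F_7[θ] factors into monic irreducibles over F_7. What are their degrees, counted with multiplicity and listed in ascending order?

Write h(θ) = θ⁴ - 3θ³ + θ² + θ - 3.
Complete factorization: h(θ) = (θ² + 2θ + 2)^2.
Factor degrees with multiplicity: 2 + 2 = 4.

2, 2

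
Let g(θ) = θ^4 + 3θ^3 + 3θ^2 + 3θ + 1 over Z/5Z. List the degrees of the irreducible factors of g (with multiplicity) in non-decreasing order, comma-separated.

Roots in Z/5Z: g(0) = 1; g(1) = 1; g(2) = 4; g(3) = 4; g(4) = 4.
Complete factorization: g(θ) = (θ^2 + 4θ + 1)^2.
Factor degrees with multiplicity: 2 + 2 = 4.

2, 2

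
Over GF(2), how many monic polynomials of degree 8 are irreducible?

x^(2^8) − x is the product of all monic irreducibles of degree dividing 8; Möbius inversion gives N = (1/8) Σ μ(8/d)·2^d.
Divisors of 8: 1, 2, 4, 8; μ(8/d) for each: 0, 0, -1, 1.
Σ = − 2^4 + 2^8 = 240.
N = 240/8 = 30.

30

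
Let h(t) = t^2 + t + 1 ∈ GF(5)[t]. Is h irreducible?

Check for roots in GF(5): h(0) = 1; h(1) = 3; h(2) = 2; h(3) = 3; h(4) = 1.
No roots. A degree-2 polynomial over a field with no linear factor is irreducible.

Yes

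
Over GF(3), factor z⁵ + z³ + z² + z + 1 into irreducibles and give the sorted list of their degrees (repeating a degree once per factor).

Write h(z) = z⁵ + z³ + z² + z + 1.
Roots in GF(3): h(0) = 1; h(1) = 2; h(2) = 2.
Complete factorization: h(z) = (z² + 2z + 2)·(z³ + z² + 2).
Factor degrees with multiplicity: 2 + 3 = 5.

2, 3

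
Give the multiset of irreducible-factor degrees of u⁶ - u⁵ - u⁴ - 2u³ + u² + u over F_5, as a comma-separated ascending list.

1, 2, 3

Write h(u) = u⁶ - u⁵ - u⁴ - 2u³ + u² + u.
Roots in F_5: h(0) = 0 → root; h(1) = 4; h(2) = 1; h(3) = 3; h(4) = 3.
Linear factors from roots: (u).
Complete factorization: h(u) = (u)·(u² + u + 2)·(u³ - 2u² - u - 2).
Factor degrees with multiplicity: 1 + 2 + 3 = 6.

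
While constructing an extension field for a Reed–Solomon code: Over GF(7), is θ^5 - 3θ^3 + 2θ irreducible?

Write m(θ) = θ^5 - 3θ^3 + 2θ.
Check for roots in GF(7): m(0) = 0 → root; m(1) = 0 → root; m(2) = 5; m(3) = 0 → root; m(4) = 0 → root; m(5) = 2; m(6) = 0 → root.
m(0) = 0, so (θ) divides m(θ); m is reducible.

No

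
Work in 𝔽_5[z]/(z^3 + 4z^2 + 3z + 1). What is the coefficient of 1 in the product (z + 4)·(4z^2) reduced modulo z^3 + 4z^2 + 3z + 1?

1

Multiply in 𝔽_5[z]: (z + 4)·(4z^2) = 4z^3 + z^2.
Reduce using z^3 ≡ z^2 + 2z + 4 (mod z^3 + 4z^2 + 3z + 1).
Reduced: 3z + 1.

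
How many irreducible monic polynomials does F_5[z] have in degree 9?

217000

Gauss's count: N_{5}(9) = (1/9) Σ_{d|9} μ(9/d)·5^d.
Divisors of 9: 1, 3, 9; μ(9/d) for each: 0, -1, 1.
Σ = − 5^3 + 5^9 = 1953000.
N = 1953000/9 = 217000.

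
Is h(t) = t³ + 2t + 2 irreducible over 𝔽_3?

Yes

Check for roots in 𝔽_3: h(0) = 2; h(1) = 2; h(2) = 2.
No roots. A degree-3 polynomial over a field with no linear factor is irreducible.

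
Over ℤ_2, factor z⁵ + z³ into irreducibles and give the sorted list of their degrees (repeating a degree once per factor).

1, 1, 1, 1, 1

Write f(z) = z⁵ + z³.
Roots in ℤ_2: f(0) = 0 → root; f(1) = 0 → root.
Linear factors from roots: (z), (z + 1).
Complete factorization: f(z) = (z + 1)^2·(z)^3.
Factor degrees with multiplicity: 1 + 1 + 1 + 1 + 1 = 5.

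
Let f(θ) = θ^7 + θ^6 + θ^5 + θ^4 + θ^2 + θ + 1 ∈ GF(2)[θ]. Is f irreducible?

Check for roots in GF(2): f(0) = 1; f(1) = 1.
No roots, so no linear factors.
Monic irreducibles of degree 2 over GF(2): θ^2 + θ + 1.
None of them divide f (all give nonzero remainder).
Monic irreducibles of degree 3 over GF(2): θ^3 + θ + 1, θ^3 + θ^2 + 1.
None of them divide f (all give nonzero remainder).
No irreducible factor of degree ≤ 3 exists, so f is irreducible over GF(2).

Yes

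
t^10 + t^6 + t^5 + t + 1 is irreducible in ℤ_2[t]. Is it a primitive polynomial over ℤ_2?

No

Write f(t) = t^10 + t^6 + t^5 + t + 1.
|GF(2^10)^×| = 2^10 − 1 = 1023. Prime factorization: 1023 = 3·11·31.
f is primitive ⇔ t has order 1023 in GF(2)[t]/(f), i.e. t^(1023/q) ≠ 1 for each prime q | 1023.
t^(341) mod f = 1
t^(93) mod f = t^6 + t^5 + t^3 + t.
t^(33) mod f = t^9 + t^8 + t^6 + t^4 + t^3 + 1.
Since t^(341) = 1, the order of t divides 341 < 1023; not primitive.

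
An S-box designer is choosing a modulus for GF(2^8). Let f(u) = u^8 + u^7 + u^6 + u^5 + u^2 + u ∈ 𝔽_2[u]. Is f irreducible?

Check for roots in 𝔽_2: f(0) = 0 → root; f(1) = 0 → root.
f(0) = 0, so (u) divides f(u); f is reducible.

No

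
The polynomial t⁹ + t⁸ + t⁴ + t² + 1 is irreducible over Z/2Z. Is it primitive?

Write f(t) = t⁹ + t⁸ + t⁴ + t² + 1.
|GF(2^9)^×| = 2^9 − 1 = 511. Prime factorization: 511 = 7·73.
f is primitive ⇔ t has order 511 in GF(2)[t]/(f), i.e. t^(511/q) ≠ 1 for each prime q | 511.
t^(73) mod f = t⁷ + t⁶ + t⁵ + t⁴ + t³ + 1.
t^(7) mod f = t⁷.
None equal 1, so t has full order 511; f is primitive.

Yes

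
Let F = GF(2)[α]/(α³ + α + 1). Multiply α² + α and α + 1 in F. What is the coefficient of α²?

Multiply in GF(2)[α]: (α² + α)·(α + 1) = α³ + α.
Reduce using α³ ≡ α + 1 (mod α³ + α + 1).
Reduced: 1.

0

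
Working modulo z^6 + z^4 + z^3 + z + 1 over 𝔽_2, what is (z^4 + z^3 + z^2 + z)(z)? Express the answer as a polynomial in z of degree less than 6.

Multiply in 𝔽_2[z]: (z^4 + z^3 + z^2 + z)·(z) = z^5 + z^4 + z^3 + z^2.
Reduced: z^5 + z^4 + z^3 + z^2.

z^5 + z^4 + z^3 + z^2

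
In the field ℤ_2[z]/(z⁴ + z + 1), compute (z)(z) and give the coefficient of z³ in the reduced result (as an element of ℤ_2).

0

Multiply in ℤ_2[z]: (z)·(z) = z².
Reduced: z².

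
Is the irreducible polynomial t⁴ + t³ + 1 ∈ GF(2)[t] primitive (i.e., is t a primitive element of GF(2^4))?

Yes

Write f(t) = t⁴ + t³ + 1.
|GF(2^4)^×| = 2^4 − 1 = 15. Prime factorization: 15 = 3·5.
f is primitive ⇔ t has order 15 in GF(2)[t]/(f), i.e. t^(15/q) ≠ 1 for each prime q | 15.
t^(5) mod f = t³ + t + 1.
t^(3) mod f = t³.
None equal 1, so t has full order 15; f is primitive.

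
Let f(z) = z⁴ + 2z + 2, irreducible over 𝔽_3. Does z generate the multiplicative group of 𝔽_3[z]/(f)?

Yes

|GF(3^4)^×| = 3^4 − 1 = 80. Prime factorization: 80 = 2^4·5.
f is primitive ⇔ z has order 80 in GF(3)[z]/(f), i.e. z^(80/q) ≠ 1 for each prime q | 80.
z^(40) mod f = 2.
z^(16) mod f = z³ + 2z + 2.
None equal 1, so z has full order 80; f is primitive.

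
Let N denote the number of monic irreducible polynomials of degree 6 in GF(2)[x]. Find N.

9

Gauss's count: N_{2}(6) = (1/6) Σ_{d|6} μ(6/d)·2^d.
Divisors of 6: 1, 2, 3, 6; μ(6/d) for each: 1, -1, -1, 1.
Σ = 2^1 − 2^2 − 2^3 + 2^6 = 54.
N = 54/6 = 9.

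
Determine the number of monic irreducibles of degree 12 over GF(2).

x^(2^12) − x is the product of all monic irreducibles of degree dividing 12; Möbius inversion gives N = (1/12) Σ μ(12/d)·2^d.
Divisors of 12: 1, 2, 3, 4, 6, 12; μ(12/d) for each: 0, 1, 0, -1, -1, 1.
Σ = 2^2 − 2^4 − 2^6 + 2^12 = 4020.
N = 4020/12 = 335.

335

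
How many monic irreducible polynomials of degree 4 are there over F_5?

150

x^(5^4) − x is the product of all monic irreducibles of degree dividing 4; Möbius inversion gives N = (1/4) Σ μ(4/d)·5^d.
Divisors of 4: 1, 2, 4; μ(4/d) for each: 0, -1, 1.
Σ = − 5^2 + 5^4 = 600.
N = 600/4 = 150.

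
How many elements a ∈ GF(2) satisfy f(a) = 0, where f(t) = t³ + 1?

Evaluate at each of the 2 elements of GF(2):
f(0) = 1; f(1) = 0 → root.
Roots: {1}.

1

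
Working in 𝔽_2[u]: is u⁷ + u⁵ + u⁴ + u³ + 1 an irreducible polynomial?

Yes

Write h(u) = u⁷ + u⁵ + u⁴ + u³ + 1.
Check for roots in 𝔽_2: h(0) = 1; h(1) = 1.
No roots, so no linear factors.
Monic irreducibles of degree 2 over GF(2): u² + u + 1.
None of them divide h (all give nonzero remainder).
Monic irreducibles of degree 3 over GF(2): u³ + u + 1, u³ + u² + 1.
None of them divide h (all give nonzero remainder).
No irreducible factor of degree ≤ 3 exists, so h is irreducible over GF(2).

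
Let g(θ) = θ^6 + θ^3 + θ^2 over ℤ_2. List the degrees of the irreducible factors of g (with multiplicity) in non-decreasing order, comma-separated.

1, 1, 4

Roots in ℤ_2: g(0) = 0 → root; g(1) = 1.
Linear factors from roots: (θ).
Complete factorization: g(θ) = (θ)^2·(θ^4 + θ + 1).
Factor degrees with multiplicity: 1 + 1 + 4 = 6.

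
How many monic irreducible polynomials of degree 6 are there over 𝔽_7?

19544

By the necklace-counting formula, N_7(6) = (1/6) Σ_{d|6} μ(6/d)·7^d.
Divisors of 6: 1, 2, 3, 6; μ(6/d) for each: 1, -1, -1, 1.
Σ = 7^1 − 7^2 − 7^3 + 7^6 = 117264.
N = 117264/6 = 19544.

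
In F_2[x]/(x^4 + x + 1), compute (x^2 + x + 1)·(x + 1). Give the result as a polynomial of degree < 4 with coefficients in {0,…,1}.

Multiply in F_2[x]: (x^2 + x + 1)·(x + 1) = x^3 + 1.
Reduced: x^3 + 1.

x^3 + 1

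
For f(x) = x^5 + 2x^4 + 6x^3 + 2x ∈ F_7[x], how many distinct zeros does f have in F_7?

2

Evaluate at each of the 7 elements of F_7:
f(0) = 0 → root; f(1) = 4; f(2) = 4; f(3) = 6; f(4) = 3; f(5) = 4; f(6) = 0 → root.
Roots: {0, 6}.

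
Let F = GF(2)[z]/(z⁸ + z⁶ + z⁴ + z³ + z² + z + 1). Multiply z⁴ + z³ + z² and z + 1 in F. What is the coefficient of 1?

Multiply in GF(2)[z]: (z⁴ + z³ + z²)·(z + 1) = z⁵ + z².
Reduced: z⁵ + z².

0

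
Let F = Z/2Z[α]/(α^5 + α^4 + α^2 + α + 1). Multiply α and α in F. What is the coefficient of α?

Multiply in Z/2Z[α]: (α)·(α) = α^2.
Reduced: α^2.

0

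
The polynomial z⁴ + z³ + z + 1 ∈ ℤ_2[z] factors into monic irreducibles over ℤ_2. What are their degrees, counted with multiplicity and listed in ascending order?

1, 1, 2

Write g(z) = z⁴ + z³ + z + 1.
Roots in ℤ_2: g(0) = 1; g(1) = 0 → root.
Linear factors from roots: (z + 1).
Complete factorization: g(z) = (z + 1)^2·(z² + z + 1).
Factor degrees with multiplicity: 1 + 1 + 2 = 4.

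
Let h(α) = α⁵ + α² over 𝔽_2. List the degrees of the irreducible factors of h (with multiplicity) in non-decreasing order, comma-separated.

Roots in 𝔽_2: h(0) = 0 → root; h(1) = 0 → root.
Linear factors from roots: (α), (α + 1).
Complete factorization: h(α) = (α + 1)·(α)^2·(α² + α + 1).
Factor degrees with multiplicity: 1 + 1 + 1 + 2 = 5.

1, 1, 1, 2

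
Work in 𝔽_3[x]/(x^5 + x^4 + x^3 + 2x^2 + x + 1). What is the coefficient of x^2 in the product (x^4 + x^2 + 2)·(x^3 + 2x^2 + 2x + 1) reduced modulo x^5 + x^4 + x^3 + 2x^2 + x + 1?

Multiply in 𝔽_3[x]: (x^4 + x^2 + 2)·(x^3 + 2x^2 + 2x + 1) = x^7 + 2x^6 + x^3 + 2x^2 + x + 2.
Reduce using x^5 ≡ 2x^4 + 2x^3 + x^2 + 2x + 2 (mod x^5 + x^4 + x^3 + 2x^2 + x + 1).
Reduced: 2x^4 + x^2 + 2x + 1.

1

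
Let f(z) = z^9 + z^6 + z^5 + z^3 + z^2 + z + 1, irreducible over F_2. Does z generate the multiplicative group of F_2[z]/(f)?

|GF(2^9)^×| = 2^9 − 1 = 511. Prime factorization: 511 = 7·73.
f is primitive ⇔ z has order 511 in GF(2)[z]/(f), i.e. z^(511/q) ≠ 1 for each prime q | 511.
z^(73) mod f = z^5 + z^4 + z^3 + z + 1.
z^(7) mod f = z^7.
None equal 1, so z has full order 511; f is primitive.

Yes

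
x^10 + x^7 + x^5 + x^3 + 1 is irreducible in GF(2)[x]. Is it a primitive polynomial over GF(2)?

Write f(x) = x^10 + x^7 + x^5 + x^3 + 1.
|GF(2^10)^×| = 2^10 − 1 = 1023. Prime factorization: 1023 = 3·11·31.
f is primitive ⇔ x has order 1023 in GF(2)[x]/(f), i.e. x^(1023/q) ≠ 1 for each prime q | 1023.
x^(341) mod f = x^8 + x^6 + x^4 + x.
x^(93) mod f = x^9 + x^7 + x^6 + x^4 + x + 1.
x^(33) mod f = 1
Since x^(33) = 1, the order of x divides 33 < 1023; not primitive.

No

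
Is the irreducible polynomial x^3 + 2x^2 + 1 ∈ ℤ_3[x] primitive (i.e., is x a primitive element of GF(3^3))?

Yes

Write f(x) = x^3 + 2x^2 + 1.
|GF(3^3)^×| = 3^3 − 1 = 26. Prime factorization: 26 = 2·13.
f is primitive ⇔ x has order 26 in GF(3)[x]/(f), i.e. x^(26/q) ≠ 1 for each prime q | 26.
x^(13) mod f = 2.
x^(2) mod f = x^2.
None equal 1, so x has full order 26; f is primitive.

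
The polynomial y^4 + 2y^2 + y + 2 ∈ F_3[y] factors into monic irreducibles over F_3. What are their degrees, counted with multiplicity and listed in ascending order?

Write h(y) = y^4 + 2y^2 + y + 2.
Roots in F_3: h(0) = 2; h(1) = 0 → root; h(2) = 1.
Linear factors from roots: (y + 2).
Complete factorization: h(y) = (y + 2)^2·(y^2 + 2y + 2).
Factor degrees with multiplicity: 1 + 1 + 2 = 4.

1, 1, 2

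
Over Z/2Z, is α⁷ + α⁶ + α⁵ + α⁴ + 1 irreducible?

Write f(α) = α⁷ + α⁶ + α⁵ + α⁴ + 1.
Check for roots in Z/2Z: f(0) = 1; f(1) = 1.
No roots, so no linear factors.
Monic irreducibles of degree 2 over GF(2): α² + α + 1.
None of them divide f (all give nonzero remainder).
Monic irreducibles of degree 3 over GF(2): α³ + α + 1, α³ + α² + 1.
None of them divide f (all give nonzero remainder).
No irreducible factor of degree ≤ 3 exists, so f is irreducible over GF(2).

Yes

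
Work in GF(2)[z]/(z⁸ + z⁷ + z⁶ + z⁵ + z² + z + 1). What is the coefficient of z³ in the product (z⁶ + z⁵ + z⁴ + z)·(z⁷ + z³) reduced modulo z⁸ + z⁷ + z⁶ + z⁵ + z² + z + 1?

Multiply in GF(2)[z]: (z⁶ + z⁵ + z⁴ + z)·(z⁷ + z³) = z¹³ + z¹² + z¹¹ + z⁹ + z⁷ + z⁴.
Reduce using z⁸ ≡ z⁷ + z⁶ + z⁵ + z² + z + 1 (mod z⁸ + z⁷ + z⁶ + z⁵ + z² + z + 1).
Reduced: z³ + z + 1.

1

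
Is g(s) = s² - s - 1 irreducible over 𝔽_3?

Yes

Check for roots in 𝔽_3: g(0) = 2; g(1) = 2; g(2) = 1.
No roots. A degree-2 polynomial over a field with no linear factor is irreducible.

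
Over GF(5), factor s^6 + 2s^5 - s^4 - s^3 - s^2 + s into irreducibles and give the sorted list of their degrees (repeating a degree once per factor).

Write f(s) = s^6 + 2s^5 - s^4 - s^3 - s^2 + s.
Roots in GF(5): f(0) = 0 → root; f(1) = 1; f(2) = 2; f(3) = 1; f(4) = 2.
Linear factors from roots: (s).
Complete factorization: f(s) = (s)·(s^2 - 2s - 1)·(s^3 - s^2 - 2s - 1).
Factor degrees with multiplicity: 1 + 2 + 3 = 6.

1, 2, 3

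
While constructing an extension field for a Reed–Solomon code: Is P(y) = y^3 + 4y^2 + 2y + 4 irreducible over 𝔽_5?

Check for roots in 𝔽_5: P(0) = 4; P(1) = 1; P(2) = 2; P(3) = 3; P(4) = 0 → root.
P(4) = 0, so (y − 4) divides P(y); P is reducible.

No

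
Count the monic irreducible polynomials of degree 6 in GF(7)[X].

x^(7^6) − x is the product of all monic irreducibles of degree dividing 6; Möbius inversion gives N = (1/6) Σ μ(6/d)·7^d.
Divisors of 6: 1, 2, 3, 6; μ(6/d) for each: 1, -1, -1, 1.
Σ = 7^1 − 7^2 − 7^3 + 7^6 = 117264.
N = 117264/6 = 19544.

19544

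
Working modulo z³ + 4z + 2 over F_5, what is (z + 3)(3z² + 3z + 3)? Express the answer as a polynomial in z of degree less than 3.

2z^2 + 3

Multiply in F_5[z]: (z + 3)·(3z² + 3z + 3) = 3z³ + 2z² + 2z + 4.
Reduce using z³ ≡ z + 3 (mod z³ + 4z + 2).
Reduced: 2z² + 3.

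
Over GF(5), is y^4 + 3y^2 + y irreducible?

Write P(y) = y^4 + 3y^2 + y.
Check for roots in GF(5): P(0) = 0 → root; P(1) = 0 → root; P(2) = 0 → root; P(3) = 1; P(4) = 3.
P(0) = 0, so (y) divides P(y); P is reducible.

No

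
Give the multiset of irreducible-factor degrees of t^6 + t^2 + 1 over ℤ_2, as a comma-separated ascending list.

Write h(t) = t^6 + t^2 + 1.
Roots in ℤ_2: h(0) = 1; h(1) = 1.
Complete factorization: h(t) = (t^3 + t + 1)^2.
Factor degrees with multiplicity: 3 + 3 = 6.

3, 3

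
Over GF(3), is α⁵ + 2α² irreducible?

No

Write h(α) = α⁵ + 2α².
Check for roots in GF(3): h(0) = 0 → root; h(1) = 0 → root; h(2) = 1.
h(0) = 0, so (α) divides h(α); h is reducible.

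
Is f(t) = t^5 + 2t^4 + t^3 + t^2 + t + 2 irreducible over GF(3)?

Yes

Check for roots in GF(3): f(0) = 2; f(1) = 2; f(2) = 2.
No roots, so no linear factors.
Monic irreducibles of degree 2 over GF(3): t^2 + 1, t^2 + t + 2, t^2 + 2t + 2.
None of them divide f (all give nonzero remainder).
No irreducible factor of degree ≤ 2 exists, so f is irreducible over GF(3).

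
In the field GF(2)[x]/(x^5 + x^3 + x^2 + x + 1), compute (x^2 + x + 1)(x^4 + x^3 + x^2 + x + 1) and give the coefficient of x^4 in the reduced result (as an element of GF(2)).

Multiply in GF(2)[x]: (x^2 + x + 1)·(x^4 + x^3 + x^2 + x + 1) = x^6 + x^4 + x^3 + x^2 + 1.
Reduce using x^5 ≡ x^3 + x^2 + x + 1 (mod x^5 + x^3 + x^2 + x + 1).
Reduced: x + 1.

0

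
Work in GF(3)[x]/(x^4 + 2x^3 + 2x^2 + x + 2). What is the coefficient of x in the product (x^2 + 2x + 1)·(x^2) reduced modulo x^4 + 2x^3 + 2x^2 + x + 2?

2

Multiply in GF(3)[x]: (x^2 + 2x + 1)·(x^2) = x^4 + 2x^3 + x^2.
Reduce using x^4 ≡ x^3 + x^2 + 2x + 1 (mod x^4 + 2x^3 + 2x^2 + x + 2).
Reduced: 2x^2 + 2x + 1.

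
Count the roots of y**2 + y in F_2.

2

Write P(y) = y**2 + y.
Evaluate at each of the 2 elements of F_2:
P(0) = 0 → root; P(1) = 0 → root.
Roots: {0, 1}.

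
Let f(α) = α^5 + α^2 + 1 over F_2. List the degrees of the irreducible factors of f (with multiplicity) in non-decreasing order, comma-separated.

Roots in F_2: f(0) = 1; f(1) = 1.
Complete factorization: f(α) = (α^5 + α^2 + 1).
Factor degrees with multiplicity: 5 = 5.

5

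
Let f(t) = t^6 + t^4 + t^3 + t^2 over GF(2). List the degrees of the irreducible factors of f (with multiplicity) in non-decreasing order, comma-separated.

1, 1, 1, 3

Roots in GF(2): f(0) = 0 → root; f(1) = 0 → root.
Linear factors from roots: (t), (t + 1).
Complete factorization: f(t) = (t + 1)·(t)^2·(t^3 + t^2 + 1).
Factor degrees with multiplicity: 1 + 1 + 1 + 3 = 6.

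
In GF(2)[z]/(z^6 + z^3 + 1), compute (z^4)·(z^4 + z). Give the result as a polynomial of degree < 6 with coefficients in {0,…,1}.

Multiply in GF(2)[z]: (z^4)·(z^4 + z) = z^8 + z^5.
Reduce using z^6 ≡ z^3 + 1 (mod z^6 + z^3 + 1).
Reduced: z^2.

z^2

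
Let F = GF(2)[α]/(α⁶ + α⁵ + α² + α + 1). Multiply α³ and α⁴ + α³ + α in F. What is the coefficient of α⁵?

Multiply in GF(2)[α]: (α³)·(α⁴ + α³ + α) = α⁷ + α⁶ + α⁴.
Reduce using α⁶ ≡ α⁵ + α² + α + 1 (mod α⁶ + α⁵ + α² + α + 1).
Reduced: α⁴ + α³ + α² + α.

0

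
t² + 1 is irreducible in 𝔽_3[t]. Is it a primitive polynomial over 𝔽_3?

Write f(t) = t² + 1.
|GF(3^2)^×| = 3^2 − 1 = 8. Prime factorization: 8 = 2^3.
f is primitive ⇔ t has order 8 in GF(3)[t]/(f), i.e. t^(8/q) ≠ 1 for each prime q | 8.
t^(4) mod f = 1
Since t^(4) = 1, the order of t divides 4 < 8; not primitive.

No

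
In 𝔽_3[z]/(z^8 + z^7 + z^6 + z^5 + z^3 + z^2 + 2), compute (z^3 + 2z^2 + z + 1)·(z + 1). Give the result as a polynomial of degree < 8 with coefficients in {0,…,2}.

Multiply in 𝔽_3[z]: (z^3 + 2z^2 + z + 1)·(z + 1) = z^4 + 2z + 1.
Reduced: z^4 + 2z + 1.

z^4 + 2z + 1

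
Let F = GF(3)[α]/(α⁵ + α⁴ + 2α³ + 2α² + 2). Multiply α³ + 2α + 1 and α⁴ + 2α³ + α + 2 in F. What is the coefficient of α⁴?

Multiply in GF(3)[α]: (α³ + 2α + 1)·(α⁴ + 2α³ + α + 2) = α⁷ + 2α⁶ + 2α⁵ + α³ + 2α² + 2α + 2.
Reduce using α⁵ ≡ 2α⁴ + α³ + α² + 1 (mod α⁵ + α⁴ + 2α³ + 2α² + 2).
Reduced: α³ + 2α² + 1.

0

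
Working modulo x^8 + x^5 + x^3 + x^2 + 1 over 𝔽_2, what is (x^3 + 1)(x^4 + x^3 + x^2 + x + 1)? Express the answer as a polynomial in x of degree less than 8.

Multiply in 𝔽_2[x]: (x^3 + 1)·(x^4 + x^3 + x^2 + x + 1) = x^7 + x^6 + x^5 + x^2 + x + 1.
Reduced: x^7 + x^6 + x^5 + x^2 + x + 1.

x^7 + x^6 + x^5 + x^2 + x + 1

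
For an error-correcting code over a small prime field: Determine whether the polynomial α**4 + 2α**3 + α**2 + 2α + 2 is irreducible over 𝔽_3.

Write P(α) = α**4 + 2α**3 + α**2 + 2α + 2.
Check for roots in 𝔽_3: P(0) = 2; P(1) = 2; P(2) = 0 → root.
P(2) = 0, so (α − 2) divides P(α); P is reducible.

No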